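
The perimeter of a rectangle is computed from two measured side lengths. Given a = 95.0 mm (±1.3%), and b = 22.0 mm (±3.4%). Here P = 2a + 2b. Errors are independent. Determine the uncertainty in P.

P is a linear combination, so absolute uncertainties add in quadrature:
  (2·δa)² = 6.10;  (2·δb)² = 2.24
δP = √(8.34) = 2.89 mm

2.89 mm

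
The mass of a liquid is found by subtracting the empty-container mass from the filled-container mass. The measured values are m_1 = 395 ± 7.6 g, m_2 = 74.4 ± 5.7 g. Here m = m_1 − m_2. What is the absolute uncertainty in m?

Sums and differences: (δm)² = Σ (cᵢ δxᵢ)².
  (δm_1)² = 57.8;  (δm_2)² = 32.5
δm = √(90.2) = 9.50 g

9.50 g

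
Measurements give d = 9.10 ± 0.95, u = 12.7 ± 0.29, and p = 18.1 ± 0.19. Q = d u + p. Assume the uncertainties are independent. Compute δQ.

Let w = d·u = 116. δw/w = √((1·δd/d)² + (1·δu/u)²) = √(0.0109 + 0.000521) = 0.107, so δw = 12.4.
Q = w + p: δQ = √(δw² + δp²) = √(153 + 0.0361) = 12.4

12.4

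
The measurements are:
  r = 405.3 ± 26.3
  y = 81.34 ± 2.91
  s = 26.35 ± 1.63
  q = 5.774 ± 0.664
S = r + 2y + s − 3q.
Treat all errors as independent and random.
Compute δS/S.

S is a linear combination, so absolute uncertainties add in quadrature:
  (δr)² = 692;  (2·δy)² = 33.9;  (δs)² = 2.66;  (3·δq)² = 3.97
δS = √(732) = 27.1
S = 577.0, so δS/S = 27.1/577.0 = 0.0469.

0.0469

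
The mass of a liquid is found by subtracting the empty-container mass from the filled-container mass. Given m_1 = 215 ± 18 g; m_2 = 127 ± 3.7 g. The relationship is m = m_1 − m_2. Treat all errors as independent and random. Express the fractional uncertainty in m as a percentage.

For a sum/difference, combine absolute errors in quadrature:
  (δm_1)² = 324;  (δm_2)² = 13.7
δm = √(338) = 18.4 g
m = 88.0 g, so δm/m = 18.4/88.0 = 0.209.

20.9%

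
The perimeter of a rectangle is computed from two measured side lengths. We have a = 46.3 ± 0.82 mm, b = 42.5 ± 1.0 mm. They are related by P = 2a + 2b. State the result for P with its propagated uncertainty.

178 ± 2.59 mm

P is a linear combination, so absolute uncertainties add in quadrature:
  (2·δa)² = 2.69;  (2·δb)² = 4.00
δP = √(6.69) = 2.59 mm
P = 178 mm.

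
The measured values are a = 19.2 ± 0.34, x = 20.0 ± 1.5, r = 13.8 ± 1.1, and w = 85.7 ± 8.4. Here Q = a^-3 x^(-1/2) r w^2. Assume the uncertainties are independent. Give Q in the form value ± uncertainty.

Q is a product of powers, so relative uncertainties combine in quadrature:
  (-3·δa/a)² = (-3×0.0177)² = 0.00282;  (−½·δx/x)² = (-0.5×0.0750)² = 0.00141;  (1·δr/r)² = (1×0.0797)² = 0.00635;  (2·δw/w)² = (2×0.0980)² = 0.0384
δQ/Q = √(0.0490) = 0.221
Q = 3.20, so δQ = 0.221 × 3.20 = 0.709.

3.20 ± 0.709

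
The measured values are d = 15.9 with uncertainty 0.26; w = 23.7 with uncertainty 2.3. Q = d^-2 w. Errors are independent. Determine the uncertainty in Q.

0.00960

Relative error in a monomial: (δQ/Q)² = Σ (nᵢ · δxᵢ/xᵢ)².
  (-2·δd/d)² = (-2×0.0164)² = 0.00107;  (1·δw/w)² = (1×0.0970)² = 0.00942
δQ/Q = √(0.0105) = 0.102
Q = 0.0937, so δQ = 0.102 × 0.0937 = 0.00960.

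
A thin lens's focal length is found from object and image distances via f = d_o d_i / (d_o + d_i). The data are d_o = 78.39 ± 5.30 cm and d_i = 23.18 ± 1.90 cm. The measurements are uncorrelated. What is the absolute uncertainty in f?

∂f/∂d_o = (d_i/(d_o+d_i))² = 0.0521;  ∂f/∂d_i = (d_o/(d_o+d_i))² = 0.596
δf = √((∂f/∂d_o · δd_o)² + (∂f/∂d_i · δd_i)²) = √(0.0762 + 1.28) = 1.16 cm

1.16 cm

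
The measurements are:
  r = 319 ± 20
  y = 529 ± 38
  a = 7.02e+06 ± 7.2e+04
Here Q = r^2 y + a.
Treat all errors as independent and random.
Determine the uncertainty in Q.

Let p = r^2·y = 5.38e+07. δp/p = √((2·δr/r)² + (1·δy/y)²) = √(0.0157 + 0.00516) = 0.145, so δp = 7.78e+06.
Q = p + a: δQ = √(δp² + δa²) = √(6.05e+13 + 5.18e+09) = 7.78e+06

7.78e+06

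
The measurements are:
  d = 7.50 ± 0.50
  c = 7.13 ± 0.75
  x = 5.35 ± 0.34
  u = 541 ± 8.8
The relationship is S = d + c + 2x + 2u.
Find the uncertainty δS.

S is a linear combination, so absolute uncertainties add in quadrature:
  (δd)² = 0.250;  (δc)² = 0.562;  (2·δx)² = 0.462;  (2·δu)² = 310
δS = √(311) = 17.6

17.6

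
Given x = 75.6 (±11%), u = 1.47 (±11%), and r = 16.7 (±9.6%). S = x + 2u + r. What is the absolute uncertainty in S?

8.48

For a sum/difference, combine absolute errors in quadrature:
  (δx)² = 69.2;  (2·δu)² = 0.105;  (δr)² = 2.57
δS = √(71.8) = 8.48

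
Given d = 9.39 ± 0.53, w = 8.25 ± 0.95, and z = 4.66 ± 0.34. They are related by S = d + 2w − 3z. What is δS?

For a sum/difference, combine absolute errors in quadrature:
  (δd)² = 0.281;  (2·δw)² = 3.61;  (3·δz)² = 1.04
δS = √(4.93) = 2.22

2.22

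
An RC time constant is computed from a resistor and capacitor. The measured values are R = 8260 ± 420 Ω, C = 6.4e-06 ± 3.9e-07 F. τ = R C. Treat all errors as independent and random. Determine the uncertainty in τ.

τ is a product of powers, so relative uncertainties combine in quadrature:
  (1·δR/R)² = (1×0.0508)² = 0.00259;  (1·δC/C)² = (1×0.0609)² = 0.00371
δτ/τ = √(0.00630) = 0.0794
τ = 0.0529 s, so δτ = 0.0794 × 0.0529 = 0.00420 s.

0.00420 s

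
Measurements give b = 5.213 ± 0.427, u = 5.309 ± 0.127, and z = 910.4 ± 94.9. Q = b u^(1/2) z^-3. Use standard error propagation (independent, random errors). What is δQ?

5.15e-09

Relative error in a monomial: (δQ/Q)² = Σ (nᵢ · δxᵢ/xᵢ)².
  (1·δb/b)² = (1×0.0819)² = 0.00671;  (½·δu/u)² = (0.5×0.0239)² = 0.000143;  (-3·δz/z)² = (-3×0.104)² = 0.0978
δQ/Q = √(0.105) = 0.323
Q = 1.592e-08, so δQ = 0.323 × 1.592e-08 = 5.15e-09.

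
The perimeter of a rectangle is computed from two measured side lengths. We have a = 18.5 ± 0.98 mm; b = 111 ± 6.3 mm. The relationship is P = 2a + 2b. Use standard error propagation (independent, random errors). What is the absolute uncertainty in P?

12.8 mm

For a sum/difference, combine absolute errors in quadrature:
  (2·δa)² = 3.84;  (2·δb)² = 159
δP = √(163) = 12.8 mm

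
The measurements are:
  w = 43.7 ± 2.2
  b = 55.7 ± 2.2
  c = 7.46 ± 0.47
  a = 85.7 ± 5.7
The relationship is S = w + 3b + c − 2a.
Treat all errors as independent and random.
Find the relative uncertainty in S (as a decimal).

Each term contributes (cᵢ δxᵢ)² to (δS)²:
  (δw)² = 4.84;  (3·δb)² = 43.6;  (δc)² = 0.221;  (2·δa)² = 130
δS = √(179) = 13.4
S = 46.9, so δS/S = 13.4/46.9 = 0.285.

0.285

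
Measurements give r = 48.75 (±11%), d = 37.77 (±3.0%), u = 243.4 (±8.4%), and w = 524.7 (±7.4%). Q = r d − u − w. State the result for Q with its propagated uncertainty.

Let p = r·d = 1841. δp/p = √((1·δr/r)² + (1·δd/d)²) = √(0.0121 + 0.000900) = 0.114, so δp = 210.
Q = p − u − w: δQ = √(δp² + δu² + δw²) = √(44100 + 418 + 1510) = 214
Q = 1073.

1073 ± 214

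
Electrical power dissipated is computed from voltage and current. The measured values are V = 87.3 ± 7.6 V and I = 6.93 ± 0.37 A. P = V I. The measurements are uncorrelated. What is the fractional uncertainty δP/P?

0.102

P is a product of powers, so relative uncertainties combine in quadrature:
  (1·δV/V)² = (1×0.0871)² = 0.00758;  (1·δI/I)² = (1×0.0534)² = 0.00285
δP/P = √(0.0104) = 0.102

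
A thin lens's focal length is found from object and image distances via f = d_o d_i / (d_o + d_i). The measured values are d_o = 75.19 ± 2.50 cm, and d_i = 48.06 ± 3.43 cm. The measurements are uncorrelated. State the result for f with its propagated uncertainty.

29.32 ± 1.33 cm

∂f/∂d_o = (d_i/(d_o+d_i))² = 0.152;  ∂f/∂d_i = (d_o/(d_o+d_i))² = 0.372
δf = √((∂f/∂d_o · δd_o)² + (∂f/∂d_i · δd_i)²) = √(0.144 + 1.63) = 1.33 cm
f = 29.32 cm.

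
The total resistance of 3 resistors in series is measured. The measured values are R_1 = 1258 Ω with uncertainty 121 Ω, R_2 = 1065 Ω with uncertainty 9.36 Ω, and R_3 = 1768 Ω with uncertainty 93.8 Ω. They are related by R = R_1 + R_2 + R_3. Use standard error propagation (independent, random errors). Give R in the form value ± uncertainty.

Sums and differences: (δR)² = Σ (cᵢ δxᵢ)².
  (δR_1)² = 14600;  (δR_2)² = 87.6;  (δR_3)² = 8800
δR = √(23500) = 153 Ω
R = 4091 Ω.

4091 ± 153 Ω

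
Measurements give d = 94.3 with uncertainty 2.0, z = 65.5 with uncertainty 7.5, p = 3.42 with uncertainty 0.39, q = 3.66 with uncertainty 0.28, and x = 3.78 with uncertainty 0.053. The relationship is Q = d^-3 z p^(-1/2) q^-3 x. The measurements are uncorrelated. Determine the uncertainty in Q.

8.82e-07

Each factor contributes (exponent × relative error)² to (δQ/Q)²:
  (-3·δd/d)² = (-3×0.0212)² = 0.00405;  (1·δz/z)² = (1×0.115)² = 0.0131;  (−½·δp/p)² = (-0.5×0.114)² = 0.00325;  (-3·δq/q)² = (-3×0.0765)² = 0.0527;  (1·δx/x)² = (1×0.0140)² = 0.000197
δQ/Q = √(0.0733) = 0.271
Q = 3.26e-06, so δQ = 0.271 × 3.26e-06 = 8.82e-07.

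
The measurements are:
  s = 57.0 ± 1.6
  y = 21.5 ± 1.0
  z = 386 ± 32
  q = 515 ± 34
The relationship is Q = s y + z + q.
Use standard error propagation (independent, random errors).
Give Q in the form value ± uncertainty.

Let p = s·y = 1230. δp/p = √((1·δs/s)² + (1·δy/y)²) = √(0.000788 + 0.00216) = 0.0543, so δp = 66.6.
Q = p + z + q: δQ = √(δp² + δz² + δq²) = √(4430 + 1020 + 1160) = 81.3
Q = 2130.

2130 ± 81.3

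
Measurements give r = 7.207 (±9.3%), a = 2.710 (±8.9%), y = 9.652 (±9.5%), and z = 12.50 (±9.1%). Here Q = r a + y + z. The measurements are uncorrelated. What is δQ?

Let p = r·a = 19.53. δp/p = √((1·δr/r)² + (1·δa/a)²) = √(0.00865 + 0.00792) = 0.129, so δp = 2.51.
Q = p + y + z: δQ = √(δp² + δy² + δz²) = √(6.32 + 0.841 + 1.29) = 2.91

2.91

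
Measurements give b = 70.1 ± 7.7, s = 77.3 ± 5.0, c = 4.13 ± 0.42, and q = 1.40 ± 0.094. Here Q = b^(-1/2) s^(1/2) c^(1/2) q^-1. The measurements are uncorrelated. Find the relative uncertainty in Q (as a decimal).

0.106

Products/powers → add relative errors in quadrature, weighted by exponent:
  (−½·δb/b)² = (-0.5×0.110)² = 0.00302;  (½·δs/s)² = (0.5×0.0647)² = 0.00105;  (½·δc/c)² = (0.5×0.102)² = 0.00259;  (-1·δq/q)² = (-1×0.0671)² = 0.00451
δQ/Q = √(0.0112) = 0.106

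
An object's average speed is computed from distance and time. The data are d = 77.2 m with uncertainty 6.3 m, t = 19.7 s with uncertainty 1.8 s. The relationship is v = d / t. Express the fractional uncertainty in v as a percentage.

For a monomial v ∝ d, t^-1, fractional errors add in quadrature:
  (1·δd/d)² = (1×0.0816)² = 0.00666;  (-1·δt/t)² = (-1×0.0914)² = 0.00835
δv/v = √(0.0150) = 0.123

12.3%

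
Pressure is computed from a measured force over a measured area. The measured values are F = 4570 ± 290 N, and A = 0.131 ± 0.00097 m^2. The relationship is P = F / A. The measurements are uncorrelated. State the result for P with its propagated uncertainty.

Each factor contributes (exponent × relative error)² to (δP/P)²:
  (1·δF/F)² = (1×0.0635)² = 0.00403;  (-1·δA/A)² = (-1×0.00740)² = 5.48e-05
δP/P = √(0.00408) = 0.0639
P = 34900 Pa, so δP = 0.0639 × 34900 = 2230 Pa.

34900 ± 2230 Pa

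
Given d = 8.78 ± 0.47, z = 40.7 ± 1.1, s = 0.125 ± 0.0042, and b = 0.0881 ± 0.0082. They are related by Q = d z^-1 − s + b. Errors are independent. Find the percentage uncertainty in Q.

Let p = d·z^-1 = 0.216. δp/p = √((1·δd/d)² + (-1·δz/z)²) = √(0.00287 + 0.000730) = 0.0600, so δp = 0.0129.
Q = p − s + b: δQ = √(δp² + δs² + δb²) = √(0.000167 + 1.76e-05 + 6.72e-05) = 0.0159
Q = 0.179, so δQ/Q = 0.0159/0.179 = 0.0888.

8.88%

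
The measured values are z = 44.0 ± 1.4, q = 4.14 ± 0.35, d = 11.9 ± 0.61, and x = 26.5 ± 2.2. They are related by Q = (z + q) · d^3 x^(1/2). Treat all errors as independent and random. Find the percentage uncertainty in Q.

16.2%

Let u = z + q = 48.1. δu = √(δz² + δq²) = √(1.96 + 0.122) = 1.44, so δu/u = 0.0300.
Q is then a monomial in u, d, x:
δQ/Q = √((δu/u)² + (3·δd/d)² + (½·δx/x)²) = √(0.000899 + 0.0236 + 0.00172) = 0.162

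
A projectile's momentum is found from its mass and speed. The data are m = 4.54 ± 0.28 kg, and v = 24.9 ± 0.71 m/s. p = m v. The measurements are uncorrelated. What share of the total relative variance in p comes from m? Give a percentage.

(δp/p)² = (1·δm/m)² + (1·δv/v)²
  m term: (1×0.0617)² = 0.00380
  v term: (1×0.0285)² = 0.000813
Total = 0.00462. Share from m = 0.00380/0.00462 = 0.824.

82.4%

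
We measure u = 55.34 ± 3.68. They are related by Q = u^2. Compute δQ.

407

Relative error in a monomial: (δQ/Q)² = Σ (nᵢ · δxᵢ/xᵢ)².
  (2·δu/u)² = (2×0.0665)² = 0.0177
δQ/Q = √(0.0177) = 0.133
Q = 3063, so δQ = 0.133 × 3063 = 407.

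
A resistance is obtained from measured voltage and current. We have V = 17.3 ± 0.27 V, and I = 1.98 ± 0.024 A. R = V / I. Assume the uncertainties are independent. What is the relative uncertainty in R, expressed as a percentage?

Since R is a product/quotient, work with relative uncertainties:
  (1·δV/V)² = (1×0.0156)² = 0.000244;  (-1·δI/I)² = (-1×0.0121)² = 0.000147
δR/R = √(0.000391) = 0.0198

1.98%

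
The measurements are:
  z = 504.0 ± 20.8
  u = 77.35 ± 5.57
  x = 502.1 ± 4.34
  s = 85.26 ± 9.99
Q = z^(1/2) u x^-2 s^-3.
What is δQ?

Since Q is a product/quotient, work with relative uncertainties:
  (½·δz/z)² = (0.5×0.0413)² = 0.000426;  (1·δu/u)² = (1×0.0720)² = 0.00519;  (-2·δx/x)² = (-2×0.00864)² = 0.000299;  (-3·δs/s)² = (-3×0.117)² = 0.124
δQ/Q = √(0.129) = 0.360
Q = 1.111e-08, so δQ = 0.360 × 1.111e-08 = 4e-09.

4e-09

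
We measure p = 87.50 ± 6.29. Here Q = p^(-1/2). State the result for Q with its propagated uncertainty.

0.1069 ± 0.00384

For a monomial Q ∝ p^(-1/2), fractional errors add in quadrature:
  (−½·δp/p)² = (-0.5×0.0719)² = 0.00129
δQ/Q = √(0.00129) = 0.0359
Q = 0.1069, so δQ = 0.0359 × 0.1069 = 0.00384.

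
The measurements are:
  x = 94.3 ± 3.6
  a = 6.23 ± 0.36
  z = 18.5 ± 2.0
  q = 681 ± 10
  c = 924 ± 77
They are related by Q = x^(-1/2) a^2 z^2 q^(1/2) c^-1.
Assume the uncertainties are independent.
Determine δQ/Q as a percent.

Since Q is a product/quotient, work with relative uncertainties:
  (−½·δx/x)² = (-0.5×0.0382)² = 0.000364;  (2·δa/a)² = (2×0.0578)² = 0.0134;  (2·δz/z)² = (2×0.108)² = 0.0467;  (½·δq/q)² = (0.5×0.0147)² = 5.39e-05;  (-1·δc/c)² = (-1×0.0833)² = 0.00694
δQ/Q = √(0.0675) = 0.260

26.0%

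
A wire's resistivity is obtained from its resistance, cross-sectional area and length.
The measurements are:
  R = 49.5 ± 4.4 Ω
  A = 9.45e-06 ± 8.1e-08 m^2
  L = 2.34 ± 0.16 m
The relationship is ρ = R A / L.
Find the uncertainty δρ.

2.25e-05 Ω·m

Since ρ is a product/quotient, work with relative uncertainties:
  (1·δR/R)² = (1×0.0889)² = 0.00790;  (1·δA/A)² = (1×0.00857)² = 7.35e-05;  (-1·δL/L)² = (-1×0.0684)² = 0.00468
δρ/ρ = √(0.0126) = 0.112
ρ = 0.000200 Ω·m, so δρ = 0.112 × 0.000200 = 2.25e-05 Ω·m.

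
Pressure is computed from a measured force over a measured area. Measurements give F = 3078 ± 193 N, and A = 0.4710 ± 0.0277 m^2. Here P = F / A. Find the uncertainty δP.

Products/powers → add relative errors in quadrature, weighted by exponent:
  (1·δF/F)² = (1×0.0627)² = 0.00393;  (-1·δA/A)² = (-1×0.0588)² = 0.00346
δP/P = √(0.00739) = 0.0860
P = 6535 Pa, so δP = 0.0860 × 6535 = 562 Pa.

562 Pa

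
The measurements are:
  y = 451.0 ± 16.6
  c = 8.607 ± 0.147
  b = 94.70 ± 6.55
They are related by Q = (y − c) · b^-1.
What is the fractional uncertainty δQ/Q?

0.0787

Let u = y − c = 442.4. δu = √(δy² + δc²) = √(276 + 0.0216) = 16.6, so δu/u = 0.0375.
Q is then a monomial in u, b:
δQ/Q = √((δu/u)² + (-1·δb/b)²) = √(0.00141 + 0.00478) = 0.0787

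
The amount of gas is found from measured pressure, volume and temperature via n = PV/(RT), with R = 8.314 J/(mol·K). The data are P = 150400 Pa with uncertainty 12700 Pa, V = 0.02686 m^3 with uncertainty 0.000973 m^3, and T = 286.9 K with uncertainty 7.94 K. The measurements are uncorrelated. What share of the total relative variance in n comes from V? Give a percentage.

14.3%

(δn/n)² = (1·δP/P)² + (1·δV/V)² + (-1·δT/T)²
  P term: (1×0.0844)² = 0.00713
  V term: (1×0.0362)² = 0.00131
  T term: (-1×0.0277)² = 0.000766
Total = 0.00921. Share from V = 0.00131/0.00921 = 0.143.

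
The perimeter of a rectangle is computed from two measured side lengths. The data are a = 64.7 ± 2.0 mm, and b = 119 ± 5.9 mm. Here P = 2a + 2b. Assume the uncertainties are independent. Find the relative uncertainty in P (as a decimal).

0.0339

P is a linear combination, so absolute uncertainties add in quadrature:
  (2·δa)² = 16.0;  (2·δb)² = 139
δP = √(155) = 12.5 mm
P = 367 mm, so δP/P = 12.5/367 = 0.0339.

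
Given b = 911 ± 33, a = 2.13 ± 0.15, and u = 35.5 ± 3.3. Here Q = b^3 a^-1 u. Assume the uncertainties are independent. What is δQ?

2.01e+09

Each factor contributes (exponent × relative error)² to (δQ/Q)²:
  (3·δb/b)² = (3×0.0362)² = 0.0118;  (-1·δa/a)² = (-1×0.0704)² = 0.00496;  (1·δu/u)² = (1×0.0930)² = 0.00864
δQ/Q = √(0.0254) = 0.159
Q = 1.26e+10, so δQ = 0.159 × 1.26e+10 = 2.01e+09.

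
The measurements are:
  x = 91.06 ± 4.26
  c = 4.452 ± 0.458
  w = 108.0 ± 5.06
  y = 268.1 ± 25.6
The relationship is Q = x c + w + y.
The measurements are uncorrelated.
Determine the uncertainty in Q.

Let p = x·c = 405.4. δp/p = √((1·δx/x)² + (1·δc/c)²) = √(0.00219 + 0.0106) = 0.113, so δp = 45.8.
Q = p + w + y: δQ = √(δp² + δw² + δy²) = √(2100 + 25.6 + 655) = 52.7

52.7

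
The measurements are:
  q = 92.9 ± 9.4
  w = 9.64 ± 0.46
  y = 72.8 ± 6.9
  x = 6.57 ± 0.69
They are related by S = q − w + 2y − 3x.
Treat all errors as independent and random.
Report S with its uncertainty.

209 ± 16.8

Absolute uncertainties add in quadrature for a linear combination:
  (δq)² = 88.4;  (δw)² = 0.212;  (2·δy)² = 190;  (3·δx)² = 4.28
δS = √(283) = 16.8
S = 209.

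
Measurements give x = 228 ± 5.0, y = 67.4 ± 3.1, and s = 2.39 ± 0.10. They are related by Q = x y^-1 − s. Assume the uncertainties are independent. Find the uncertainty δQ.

Let p = x·y^-1 = 3.38. δp/p = √((1·δx/x)² + (-1·δy/y)²) = √(0.000481 + 0.00212) = 0.0510, so δp = 0.172.
Q = p − s: δQ = √(δp² + δs²) = √(0.0297 + 0.0100) = 0.199

0.199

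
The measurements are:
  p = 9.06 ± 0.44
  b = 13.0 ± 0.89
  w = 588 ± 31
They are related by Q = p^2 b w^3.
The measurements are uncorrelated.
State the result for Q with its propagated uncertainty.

(2.17 ± 0.429) × 10^11

Each factor contributes (exponent × relative error)² to (δQ/Q)²:
  (2·δp/p)² = (2×0.0486)² = 0.00943;  (1·δb/b)² = (1×0.0685)² = 0.00469;  (3·δw/w)² = (3×0.0527)² = 0.0250
δQ/Q = √(0.0391) = 0.198
Q = 2.17e+11, so δQ = 0.198 × 2.17e+11 = 4.29e+10.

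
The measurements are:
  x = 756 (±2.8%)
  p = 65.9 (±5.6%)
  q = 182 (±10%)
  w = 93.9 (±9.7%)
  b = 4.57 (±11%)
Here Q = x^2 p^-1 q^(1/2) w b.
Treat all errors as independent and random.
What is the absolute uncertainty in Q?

Each factor contributes (exponent × relative error)² to (δQ/Q)²:
  (2·δx/x)² = (2×0.0280)² = 0.00314;  (-1·δp/p)² = (-1×0.0560)² = 0.00314;  (½·δq/q)² = (0.5×0.100)² = 0.00250;  (1·δw/w)² = (1×0.0970)² = 0.00941;  (1·δb/b)² = (1×0.110)² = 0.0121
δQ/Q = √(0.0303) = 0.174
Q = 5.02e+07, so δQ = 0.174 × 5.02e+07 = 8.74e+06.

8.74e+06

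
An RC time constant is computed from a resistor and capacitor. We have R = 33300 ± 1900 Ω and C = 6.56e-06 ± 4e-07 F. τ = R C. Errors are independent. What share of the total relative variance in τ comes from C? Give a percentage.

(δτ/τ)² = (1·δR/R)² + (1·δC/C)²
  R term: (1×0.0571)² = 0.00326
  C term: (1×0.0610)² = 0.00372
Total = 0.00697. Share from C = 0.00372/0.00697 = 0.533.

53.3%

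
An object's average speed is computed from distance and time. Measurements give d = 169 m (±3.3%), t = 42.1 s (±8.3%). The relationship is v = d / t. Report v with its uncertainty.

4.01 ± 0.359 m/s

Since v is a product/quotient, work with relative uncertainties:
  (1·δd/d)² = (1×0.0330)² = 0.00109;  (-1·δt/t)² = (-1×0.0830)² = 0.00689
δv/v = √(0.00798) = 0.0893
v = 4.01 m/s, so δv = 0.0893 × 4.01 = 0.359 m/s.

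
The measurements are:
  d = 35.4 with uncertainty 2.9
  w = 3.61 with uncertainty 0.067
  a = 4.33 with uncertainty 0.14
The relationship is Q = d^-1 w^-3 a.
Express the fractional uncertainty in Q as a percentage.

10.4%

Relative error in a monomial: (δQ/Q)² = Σ (nᵢ · δxᵢ/xᵢ)².
  (-1·δd/d)² = (-1×0.0819)² = 0.00671;  (-3·δw/w)² = (-3×0.0186)² = 0.00310;  (1·δa/a)² = (1×0.0323)² = 0.00105
δQ/Q = √(0.0109) = 0.104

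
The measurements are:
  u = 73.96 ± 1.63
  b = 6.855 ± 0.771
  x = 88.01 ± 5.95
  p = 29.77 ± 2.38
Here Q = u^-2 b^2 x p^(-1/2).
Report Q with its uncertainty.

0.1386 ± 0.0336

Since Q is a product/quotient, work with relative uncertainties:
  (-2·δu/u)² = (-2×0.0220)² = 0.00194;  (2·δb/b)² = (2×0.112)² = 0.0506;  (1·δx/x)² = (1×0.0676)² = 0.00457;  (−½·δp/p)² = (-0.5×0.0799)² = 0.00160
δQ/Q = √(0.0587) = 0.242
Q = 0.1386, so δQ = 0.242 × 0.1386 = 0.0336.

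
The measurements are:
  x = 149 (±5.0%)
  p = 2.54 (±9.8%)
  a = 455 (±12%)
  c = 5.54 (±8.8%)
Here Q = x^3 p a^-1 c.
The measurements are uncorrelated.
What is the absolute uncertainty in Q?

Products/powers → add relative errors in quadrature, weighted by exponent:
  (3·δx/x)² = (3×0.0500)² = 0.0225;  (1·δp/p)² = (1×0.0980)² = 0.00960;  (-1·δa/a)² = (-1×0.120)² = 0.0144;  (1·δc/c)² = (1×0.0880)² = 0.00774
δQ/Q = √(0.0542) = 0.233
Q = 1.02e+05, so δQ = 0.233 × 1.02e+05 = 23800.

23800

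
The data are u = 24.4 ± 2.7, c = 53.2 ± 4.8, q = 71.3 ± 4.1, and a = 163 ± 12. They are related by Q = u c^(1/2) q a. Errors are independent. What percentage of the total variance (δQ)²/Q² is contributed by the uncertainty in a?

23.6%

(δQ/Q)² = (1·δu/u)² + (½·δc/c)² + (1·δq/q)² + (1·δa/a)²
  u term: (1×0.111)² = 0.0122
  c term: (0.5×0.0902)² = 0.00204
  q term: (1×0.0575)² = 0.00331
  a term: (1×0.0736)² = 0.00542
Total = 0.0230. Share from a = 0.00542/0.0230 = 0.236.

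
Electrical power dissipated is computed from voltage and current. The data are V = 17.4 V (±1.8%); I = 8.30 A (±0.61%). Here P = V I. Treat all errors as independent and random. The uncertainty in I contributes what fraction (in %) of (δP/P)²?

10.3%

(δP/P)² = (1·δV/V)² + (1·δI/I)²
  V term: (1×0.0180)² = 0.000324
  I term: (1×0.00610)² = 3.72e-05
Total = 0.000361. Share from I = 3.72e-05/0.000361 = 0.103.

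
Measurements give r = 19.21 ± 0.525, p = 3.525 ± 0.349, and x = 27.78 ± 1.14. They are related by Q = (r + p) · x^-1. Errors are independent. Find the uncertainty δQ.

Let u = r + p = 22.73. δu = √(δr² + δp²) = √(0.276 + 0.122) = 0.630, so δu/u = 0.0277.
Q is then a monomial in u, x:
δQ/Q = √((δu/u)² + (-1·δx/x)²) = √(0.000769 + 0.00168) = 0.0495
Q = 0.8184, so δQ = 0.0495 × 0.8184 = 0.0405.

0.0405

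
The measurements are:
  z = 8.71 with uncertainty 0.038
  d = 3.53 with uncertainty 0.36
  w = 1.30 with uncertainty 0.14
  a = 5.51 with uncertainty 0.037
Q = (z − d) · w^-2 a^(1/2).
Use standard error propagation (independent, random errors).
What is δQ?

Let u = z − d = 5.18. δu = √(δz² + δd²) = √(0.00144 + 0.130) = 0.362, so δu/u = 0.0699.
Q is then a monomial in u, w, a:
δQ/Q = √((δu/u)² + (-2·δw/w)² + (½·δa/a)²) = √(0.00488 + 0.0464 + 1.13e-05) = 0.226
Q = 7.19, so δQ = 0.226 × 7.19 = 1.63.

1.63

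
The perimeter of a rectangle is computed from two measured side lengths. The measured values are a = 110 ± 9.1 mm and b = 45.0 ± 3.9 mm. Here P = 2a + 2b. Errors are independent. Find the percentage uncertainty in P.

For a sum/difference, combine absolute errors in quadrature:
  (2·δa)² = 331;  (2·δb)² = 60.8
δP = √(392) = 19.8 mm
P = 310 mm, so δP/P = 19.8/310 = 0.0639.

6.39%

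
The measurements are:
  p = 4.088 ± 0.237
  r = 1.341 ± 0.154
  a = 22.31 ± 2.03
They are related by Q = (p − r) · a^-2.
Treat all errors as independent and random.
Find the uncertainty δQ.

0.00115

Let u = p − r = 2.747. δu = √(δp² + δr²) = √(0.0562 + 0.0237) = 0.283, so δu/u = 0.103.
Q is then a monomial in u, a:
δQ/Q = √((δu/u)² + (-2·δa/a)²) = √(0.0106 + 0.0331) = 0.209
Q = 0.005519, so δQ = 0.209 × 0.005519 = 0.00115.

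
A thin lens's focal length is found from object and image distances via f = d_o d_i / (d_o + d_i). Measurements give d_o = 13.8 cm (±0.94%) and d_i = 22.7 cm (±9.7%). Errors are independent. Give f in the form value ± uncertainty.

∂f/∂d_o = (d_i/(d_o+d_i))² = 0.387;  ∂f/∂d_i = (d_o/(d_o+d_i))² = 0.143
δf = √((∂f/∂d_o · δd_o)² + (∂f/∂d_i · δd_i)²) = √(0.00252 + 0.0991) = 0.319 cm
f = 8.58 cm.

8.58 ± 0.319 cm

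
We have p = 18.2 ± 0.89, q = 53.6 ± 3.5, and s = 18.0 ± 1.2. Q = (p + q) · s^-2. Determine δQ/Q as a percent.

14.3%

Let u = p + q = 71.8. δu = √(δp² + δq²) = √(0.792 + 12.2) = 3.61, so δu/u = 0.0503.
Q is then a monomial in u, s:
δQ/Q = √((δu/u)² + (-2·δs/s)²) = √(0.00253 + 0.0178) = 0.143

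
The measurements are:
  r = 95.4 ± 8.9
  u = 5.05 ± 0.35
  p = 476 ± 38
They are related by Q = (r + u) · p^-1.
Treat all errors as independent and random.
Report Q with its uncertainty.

Let w = r + u = 100. δw = √(δr² + δu²) = √(79.2 + 0.122) = 8.91, so δw/w = 0.0887.
Q is then a monomial in w, p:
δQ/Q = √((δw/w)² + (-1·δp/p)²) = √(0.00786 + 0.00637) = 0.119
Q = 0.211, so δQ = 0.119 × 0.211 = 0.0252.

0.211 ± 0.0252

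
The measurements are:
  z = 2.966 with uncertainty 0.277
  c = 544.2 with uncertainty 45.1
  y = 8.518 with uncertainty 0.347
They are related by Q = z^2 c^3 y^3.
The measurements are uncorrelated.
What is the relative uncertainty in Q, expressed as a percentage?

33.4%

Each factor contributes (exponent × relative error)² to (δQ/Q)²:
  (2·δz/z)² = (2×0.0934)² = 0.0349;  (3·δc/c)² = (3×0.0829)² = 0.0618;  (3·δy/y)² = (3×0.0407)² = 0.0149
δQ/Q = √(0.112) = 0.334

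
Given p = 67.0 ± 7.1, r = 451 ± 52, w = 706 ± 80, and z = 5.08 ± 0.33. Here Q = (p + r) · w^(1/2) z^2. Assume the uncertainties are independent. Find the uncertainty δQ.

61900

Let u = p + r = 518. δu = √(δp² + δr²) = √(50.4 + 2700) = 52.5, so δu/u = 0.101.
Q is then a monomial in u, w, z:
δQ/Q = √((δu/u)² + (½·δw/w)² + (2·δz/z)²) = √(0.0103 + 0.00321 + 0.0169) = 0.174
Q = 3.55e+05, so δQ = 0.174 × 3.55e+05 = 61900.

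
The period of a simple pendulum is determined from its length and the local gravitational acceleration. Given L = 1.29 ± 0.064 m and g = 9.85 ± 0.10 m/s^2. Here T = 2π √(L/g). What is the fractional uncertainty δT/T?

T is a product of powers, so relative uncertainties combine in quadrature:
  (½·δL/L)² = (0.5×0.0496)² = 0.000615;  (−½·δg/g)² = (-0.5×0.0102)² = 2.58e-05
δT/T = √(0.000641) = 0.0253

0.0253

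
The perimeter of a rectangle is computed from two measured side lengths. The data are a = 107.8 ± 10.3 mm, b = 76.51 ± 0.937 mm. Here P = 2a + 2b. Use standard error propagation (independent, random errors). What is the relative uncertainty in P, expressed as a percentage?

5.61%

Each term contributes (cᵢ δxᵢ)² to (δP)²:
  (2·δa)² = 424;  (2·δb)² = 3.51
δP = √(428) = 20.7 mm
P = 368.6 mm, so δP/P = 20.7/368.6 = 0.0561.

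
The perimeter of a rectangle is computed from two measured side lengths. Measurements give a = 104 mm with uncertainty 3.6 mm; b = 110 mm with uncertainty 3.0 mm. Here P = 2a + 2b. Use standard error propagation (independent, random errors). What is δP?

9.37 mm

For a sum/difference, combine absolute errors in quadrature:
  (2·δa)² = 51.8;  (2·δb)² = 36.0
δP = √(87.8) = 9.37 mm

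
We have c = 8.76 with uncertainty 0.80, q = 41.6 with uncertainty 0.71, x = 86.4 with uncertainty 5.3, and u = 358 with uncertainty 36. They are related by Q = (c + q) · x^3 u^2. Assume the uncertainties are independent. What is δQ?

Let w = c + q = 50.4. δw = √(δc² + δq²) = √(0.640 + 0.504) = 1.07, so δw/w = 0.0212.
Q is then a monomial in w, x, u:
δQ/Q = √((δw/w)² + (3·δx/x)² + (2·δu/u)²) = √(0.000451 + 0.0339 + 0.0404) = 0.273
Q = 4.16e+12, so δQ = 0.273 × 4.16e+12 = 1.14e+12.

1.14e+12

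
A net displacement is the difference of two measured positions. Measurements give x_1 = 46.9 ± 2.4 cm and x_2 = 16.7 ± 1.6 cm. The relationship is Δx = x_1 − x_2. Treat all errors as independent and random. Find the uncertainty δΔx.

2.88 cm

Δx is a linear combination, so absolute uncertainties add in quadrature:
  (δx_1)² = 5.76;  (δx_2)² = 2.56
δΔx = √(8.32) = 2.88 cm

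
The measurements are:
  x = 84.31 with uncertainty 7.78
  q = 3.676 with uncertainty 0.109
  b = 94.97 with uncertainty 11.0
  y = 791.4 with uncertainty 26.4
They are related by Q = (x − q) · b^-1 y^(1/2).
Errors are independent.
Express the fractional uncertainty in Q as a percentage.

Let u = x − q = 80.63. δu = √(δx² + δq²) = √(60.5 + 0.0119) = 7.78, so δu/u = 0.0965.
Q is then a monomial in u, b, y:
δQ/Q = √((δu/u)² + (-1·δb/b)² + (½·δy/y)²) = √(0.00931 + 0.0134 + 0.000278) = 0.152

15.2%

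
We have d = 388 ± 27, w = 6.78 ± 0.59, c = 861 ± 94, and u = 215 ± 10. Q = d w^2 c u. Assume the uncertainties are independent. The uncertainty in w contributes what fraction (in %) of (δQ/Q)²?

61.5%

(δQ/Q)² = (1·δd/d)² + (2·δw/w)² + (1·δc/c)² + (1·δu/u)²
  d term: (1×0.0696)² = 0.00484
  w term: (2×0.0870)² = 0.0303
  c term: (1×0.109)² = 0.0119
  u term: (1×0.0465)² = 0.00216
Total = 0.0492. Share from w = 0.0303/0.0492 = 0.615.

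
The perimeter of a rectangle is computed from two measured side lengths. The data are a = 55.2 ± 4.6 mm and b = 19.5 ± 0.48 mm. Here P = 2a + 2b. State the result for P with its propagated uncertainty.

149 ± 9.25 mm

Sums and differences: (δP)² = Σ (cᵢ δxᵢ)².
  (2·δa)² = 84.6;  (2·δb)² = 0.922
δP = √(85.6) = 9.25 mm
P = 149 mm.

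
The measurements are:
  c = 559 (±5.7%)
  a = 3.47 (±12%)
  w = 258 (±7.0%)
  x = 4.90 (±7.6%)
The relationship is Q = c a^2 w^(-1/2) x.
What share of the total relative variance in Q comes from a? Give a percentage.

(δQ/Q)² = (1·δc/c)² + (2·δa/a)² + (−½·δw/w)² + (1·δx/x)²
  c term: (1×0.0570)² = 0.00325
  a term: (2×0.120)² = 0.0576
  w term: (-0.5×0.0700)² = 0.00123
  x term: (1×0.0760)² = 0.00578
Total = 0.0678. Share from a = 0.0576/0.0678 = 0.849.

84.9%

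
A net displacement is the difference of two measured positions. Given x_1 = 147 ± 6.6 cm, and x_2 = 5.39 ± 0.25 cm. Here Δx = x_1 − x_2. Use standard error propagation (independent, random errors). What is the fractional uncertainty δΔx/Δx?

0.0466

Δx is a linear combination, so absolute uncertainties add in quadrature:
  (δx_1)² = 43.6;  (δx_2)² = 0.0625
δΔx = √(43.6) = 6.60 cm
Δx = 142 cm, so δΔx/Δx = 6.60/142 = 0.0466.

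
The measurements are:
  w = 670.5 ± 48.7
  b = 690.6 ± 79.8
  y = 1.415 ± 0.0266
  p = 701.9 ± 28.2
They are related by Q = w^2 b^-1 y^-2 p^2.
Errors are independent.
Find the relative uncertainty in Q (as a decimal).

0.206

Products/powers → add relative errors in quadrature, weighted by exponent:
  (2·δw/w)² = (2×0.0726)² = 0.0211;  (-1·δb/b)² = (-1×0.116)² = 0.0134;  (-2·δy/y)² = (-2×0.0188)² = 0.00141;  (2·δp/p)² = (2×0.0402)² = 0.00646
δQ/Q = √(0.0423) = 0.206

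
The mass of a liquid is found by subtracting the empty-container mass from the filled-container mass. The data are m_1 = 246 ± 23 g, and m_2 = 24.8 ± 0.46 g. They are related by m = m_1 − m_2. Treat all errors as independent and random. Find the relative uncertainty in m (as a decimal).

0.104

Each term contributes (cᵢ δxᵢ)² to (δm)²:
  (δm_1)² = 529;  (δm_2)² = 0.212
δm = √(529) = 23.0 g
m = 221 g, so δm/m = 23.0/221 = 0.104.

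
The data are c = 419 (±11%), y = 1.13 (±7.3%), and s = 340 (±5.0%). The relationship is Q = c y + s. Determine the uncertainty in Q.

Let p = c·y = 473. δp/p = √((1·δc/c)² + (1·δy/y)²) = √(0.0121 + 0.00533) = 0.132, so δp = 62.5.
Q = p + s: δQ = √(δp² + δs²) = √(3910 + 289) = 64.8

64.8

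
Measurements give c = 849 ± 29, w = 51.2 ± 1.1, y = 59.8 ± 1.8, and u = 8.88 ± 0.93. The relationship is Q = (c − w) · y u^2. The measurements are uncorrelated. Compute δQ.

8.08e+05

Let h = c − w = 798. δh = √(δc² + δw²) = √(841 + 1.21) = 29.0, so δh/h = 0.0364.
Q is then a monomial in h, y, u:
δQ/Q = √((δh/h)² + (1·δy/y)² + (2·δu/u)²) = √(0.00132 + 0.000906 + 0.0439) = 0.215
Q = 3.76e+06, so δQ = 0.215 × 3.76e+06 = 8.08e+05.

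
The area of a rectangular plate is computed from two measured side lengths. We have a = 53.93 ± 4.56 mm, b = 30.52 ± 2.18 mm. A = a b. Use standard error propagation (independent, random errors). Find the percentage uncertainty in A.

A is a product of powers, so relative uncertainties combine in quadrature:
  (1·δa/a)² = (1×0.0846)² = 0.00715;  (1·δb/b)² = (1×0.0714)² = 0.00510
δA/A = √(0.0123) = 0.111

11.1%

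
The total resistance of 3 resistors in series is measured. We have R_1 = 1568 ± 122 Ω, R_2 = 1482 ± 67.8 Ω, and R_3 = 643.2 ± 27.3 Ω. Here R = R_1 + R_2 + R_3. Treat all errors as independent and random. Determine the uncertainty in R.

142 Ω

Each term contributes (cᵢ δxᵢ)² to (δR)²:
  (δR_1)² = 14900;  (δR_2)² = 4600;  (δR_3)² = 745
δR = √(20200) = 142 Ω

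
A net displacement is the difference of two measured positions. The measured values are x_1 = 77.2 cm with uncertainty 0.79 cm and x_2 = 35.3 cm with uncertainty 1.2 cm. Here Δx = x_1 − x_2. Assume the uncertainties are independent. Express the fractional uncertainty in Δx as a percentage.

3.43%

Sums and differences: (δΔx)² = Σ (cᵢ δxᵢ)².
  (δx_1)² = 0.624;  (δx_2)² = 1.44
δΔx = √(2.06) = 1.44 cm
Δx = 41.9 cm, so δΔx/Δx = 1.44/41.9 = 0.0343.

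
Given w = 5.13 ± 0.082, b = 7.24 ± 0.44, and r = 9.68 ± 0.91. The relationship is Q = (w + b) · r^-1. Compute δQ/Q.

0.101

Let u = w + b = 12.4. δu = √(δw² + δb²) = √(0.00672 + 0.194) = 0.448, so δu/u = 0.0362.
Q is then a monomial in u, r:
δQ/Q = √((δu/u)² + (-1·δr/r)²) = √(0.00131 + 0.00884) = 0.101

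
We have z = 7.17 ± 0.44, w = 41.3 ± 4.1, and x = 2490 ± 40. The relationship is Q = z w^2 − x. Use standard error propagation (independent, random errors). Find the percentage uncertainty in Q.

Let p = z·w^2 = 12200. δp/p = √((1·δz/z)² + (2·δw/w)²) = √(0.00377 + 0.0394) = 0.208, so δp = 2540.
Q = p − x: δQ = √(δp² + δx²) = √(6.46e+06 + 1600) = 2540
Q = 9740, so δQ/Q = 2540/9740 = 0.261.

26.1%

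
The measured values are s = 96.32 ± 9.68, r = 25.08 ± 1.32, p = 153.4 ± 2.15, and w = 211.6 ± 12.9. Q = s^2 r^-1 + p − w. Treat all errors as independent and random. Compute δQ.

Let h = s^2·r^-1 = 369.9. δh/h = √((2·δs/s)² + (-1·δr/r)²) = √(0.0404 + 0.00277) = 0.208, so δh = 76.9.
Q = h + p − w: δQ = √(δh² + δp² + δw²) = √(5910 + 4.62 + 166) = 78.0

78.0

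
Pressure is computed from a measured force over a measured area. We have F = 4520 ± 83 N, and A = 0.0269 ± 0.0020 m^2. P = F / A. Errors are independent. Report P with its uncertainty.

For a monomial P ∝ F, A^-1, fractional errors add in quadrature:
  (1·δF/F)² = (1×0.0184)² = 0.000337;  (-1·δA/A)² = (-1×0.0743)² = 0.00553
δP/P = √(0.00587) = 0.0766
P = 1.68e+05 Pa, so δP = 0.0766 × 1.68e+05 = 12900 Pa.

(1.68 ± 0.129) × 10^5 Pa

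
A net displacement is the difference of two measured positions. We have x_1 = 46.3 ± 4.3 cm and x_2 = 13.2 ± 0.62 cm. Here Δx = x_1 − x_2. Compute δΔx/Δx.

Each term contributes (cᵢ δxᵢ)² to (δΔx)²:
  (δx_1)² = 18.5;  (δx_2)² = 0.384
δΔx = √(18.9) = 4.34 cm
Δx = 33.1 cm, so δΔx/Δx = 4.34/33.1 = 0.131.

0.131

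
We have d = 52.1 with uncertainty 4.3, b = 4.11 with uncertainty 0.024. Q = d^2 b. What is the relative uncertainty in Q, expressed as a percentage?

Q is a product of powers, so relative uncertainties combine in quadrature:
  (2·δd/d)² = (2×0.0825)² = 0.0272;  (1·δb/b)² = (1×0.00584)² = 3.41e-05
δQ/Q = √(0.0273) = 0.165

16.5%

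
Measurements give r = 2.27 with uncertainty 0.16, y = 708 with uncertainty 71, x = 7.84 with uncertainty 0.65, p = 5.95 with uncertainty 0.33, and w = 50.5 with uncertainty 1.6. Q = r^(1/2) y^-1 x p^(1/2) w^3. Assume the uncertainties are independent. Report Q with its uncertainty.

Since Q is a product/quotient, work with relative uncertainties:
  (½·δr/r)² = (0.5×0.0705)² = 0.00124;  (-1·δy/y)² = (-1×0.100)² = 0.0101;  (1·δx/x)² = (1×0.0829)² = 0.00687;  (½·δp/p)² = (0.5×0.0555)² = 0.000769;  (3·δw/w)² = (3×0.0317)² = 0.00903
δQ/Q = √(0.0280) = 0.167
Q = 5240, so δQ = 0.167 × 5240 = 877.

5240 ± 877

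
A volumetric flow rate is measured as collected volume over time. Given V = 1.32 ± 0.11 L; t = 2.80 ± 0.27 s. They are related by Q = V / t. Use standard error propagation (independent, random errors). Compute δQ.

Each factor contributes (exponent × relative error)² to (δQ/Q)²:
  (1·δV/V)² = (1×0.0833)² = 0.00694;  (-1·δt/t)² = (-1×0.0964)² = 0.00930
δQ/Q = √(0.0162) = 0.127
Q = 0.471 L/s, so δQ = 0.127 × 0.471 = 0.0601 L/s.

0.0601 L/s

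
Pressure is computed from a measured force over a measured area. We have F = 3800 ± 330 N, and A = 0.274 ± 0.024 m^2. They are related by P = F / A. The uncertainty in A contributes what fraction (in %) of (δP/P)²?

(δP/P)² = (1·δF/F)² + (-1·δA/A)²
  F term: (1×0.0868)² = 0.00754
  A term: (-1×0.0876)² = 0.00767
Total = 0.0152. Share from A = 0.00767/0.0152 = 0.504.

50.4%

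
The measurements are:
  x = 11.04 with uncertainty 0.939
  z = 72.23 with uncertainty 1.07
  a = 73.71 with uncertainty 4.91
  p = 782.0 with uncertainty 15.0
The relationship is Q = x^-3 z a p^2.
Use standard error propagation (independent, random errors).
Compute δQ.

Each factor contributes (exponent × relative error)² to (δQ/Q)²:
  (-3·δx/x)² = (-3×0.0851)² = 0.0651;  (1·δz/z)² = (1×0.0148)² = 0.000219;  (1·δa/a)² = (1×0.0666)² = 0.00444;  (2·δp/p)² = (2×0.0192)² = 0.00147
δQ/Q = √(0.0712) = 0.267
Q = 2.42e+06, so δQ = 0.267 × 2.42e+06 = 6.46e+05.

6.46e+05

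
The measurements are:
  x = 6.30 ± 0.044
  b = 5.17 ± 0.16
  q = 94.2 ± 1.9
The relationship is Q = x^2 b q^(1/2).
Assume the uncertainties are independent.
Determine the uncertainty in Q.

For a monomial Q ∝ x^2, b, q^(1/2), fractional errors add in quadrature:
  (2·δx/x)² = (2×0.00698)² = 0.000195;  (1·δb/b)² = (1×0.0309)² = 0.000958;  (½·δq/q)² = (0.5×0.0202)² = 0.000102
δQ/Q = √(0.00125) = 0.0354
Q = 1990, so δQ = 0.0354 × 1990 = 70.5.

70.5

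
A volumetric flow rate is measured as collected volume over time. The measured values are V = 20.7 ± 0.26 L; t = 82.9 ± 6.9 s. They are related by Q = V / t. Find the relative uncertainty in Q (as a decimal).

Since Q is a product/quotient, work with relative uncertainties:
  (1·δV/V)² = (1×0.0126)² = 0.000158;  (-1·δt/t)² = (-1×0.0832)² = 0.00693
δQ/Q = √(0.00709) = 0.0842

0.0842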